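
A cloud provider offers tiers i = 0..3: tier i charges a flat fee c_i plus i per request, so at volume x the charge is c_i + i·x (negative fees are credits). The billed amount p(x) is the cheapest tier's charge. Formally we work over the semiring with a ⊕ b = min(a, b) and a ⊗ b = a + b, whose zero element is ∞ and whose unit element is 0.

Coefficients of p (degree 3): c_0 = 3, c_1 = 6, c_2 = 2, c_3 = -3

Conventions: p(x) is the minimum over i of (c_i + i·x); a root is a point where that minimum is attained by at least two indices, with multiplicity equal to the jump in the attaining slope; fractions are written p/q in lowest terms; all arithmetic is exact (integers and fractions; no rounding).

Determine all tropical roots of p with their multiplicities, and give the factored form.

hull edge (i=0, c=3) to (i=3, c=-3): slope -2, span 3
Factored form: p(x) = -3 ⊗ (x ⊕ 2) ⊗ (x ⊕ 2) ⊗ (x ⊕ 2)
Answer: roots = 2 (mult 3)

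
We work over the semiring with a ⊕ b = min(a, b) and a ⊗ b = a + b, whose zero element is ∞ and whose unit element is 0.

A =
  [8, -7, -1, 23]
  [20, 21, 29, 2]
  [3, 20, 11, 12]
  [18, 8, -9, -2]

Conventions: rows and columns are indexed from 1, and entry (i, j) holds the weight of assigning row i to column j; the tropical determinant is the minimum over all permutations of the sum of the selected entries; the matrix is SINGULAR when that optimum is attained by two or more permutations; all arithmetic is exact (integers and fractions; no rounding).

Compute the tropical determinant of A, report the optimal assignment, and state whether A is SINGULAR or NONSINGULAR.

σ = (1, 2, 3, 4): 8 + 21 + 11 + (-2) = 38
σ = (1, 2, 4, 3): 8 + 21 + 12 + (-9) = 32
σ = (1, 3, 2, 4): 8 + 29 + 20 + (-2) = 55
σ = (1, 3, 4, 2): 8 + 29 + 12 + 8 = 57
σ = (1, 4, 2, 3): 8 + 2 + 20 + (-9) = 21
σ = (1, 4, 3, 2): 8 + 2 + 11 + 8 = 29
σ = (2, 1, 3, 4): (-7) + 20 + 11 + (-2) = 22
σ = (2, 1, 4, 3): (-7) + 20 + 12 + (-9) = 16
σ = (2, 3, 1, 4): (-7) + 29 + 3 + (-2) = 23
σ = (2, 3, 4, 1): (-7) + 29 + 12 + 18 = 52
σ = (2, 4, 1, 3): (-7) + 2 + 3 + (-9) = -11
σ = (2, 4, 3, 1): (-7) + 2 + 11 + 18 = 24
σ = (3, 1, 2, 4): (-1) + 20 + 20 + (-2) = 37
σ = (3, 1, 4, 2): (-1) + 20 + 12 + 8 = 39
σ = (3, 2, 1, 4): (-1) + 21 + 3 + (-2) = 21
σ = (3, 2, 4, 1): (-1) + 21 + 12 + 18 = 50
σ = (3, 4, 1, 2): (-1) + 2 + 3 + 8 = 12
σ = (3, 4, 2, 1): (-1) + 2 + 20 + 18 = 39
σ = (4, 1, 2, 3): 23 + 20 + 20 + (-9) = 54
σ = (4, 1, 3, 2): 23 + 20 + 11 + 8 = 62
σ = (4, 2, 1, 3): 23 + 21 + 3 + (-9) = 38
σ = (4, 2, 3, 1): 23 + 21 + 11 + 18 = 73
σ = (4, 3, 1, 2): 23 + 29 + 3 + 8 = 63
σ = (4, 3, 2, 1): 23 + 29 + 20 + 18 = 90
Optimal value attained by: σ = (2, 4, 1, 3).
Answer: det⊕(A) = -11; verdict: NONSINGULAR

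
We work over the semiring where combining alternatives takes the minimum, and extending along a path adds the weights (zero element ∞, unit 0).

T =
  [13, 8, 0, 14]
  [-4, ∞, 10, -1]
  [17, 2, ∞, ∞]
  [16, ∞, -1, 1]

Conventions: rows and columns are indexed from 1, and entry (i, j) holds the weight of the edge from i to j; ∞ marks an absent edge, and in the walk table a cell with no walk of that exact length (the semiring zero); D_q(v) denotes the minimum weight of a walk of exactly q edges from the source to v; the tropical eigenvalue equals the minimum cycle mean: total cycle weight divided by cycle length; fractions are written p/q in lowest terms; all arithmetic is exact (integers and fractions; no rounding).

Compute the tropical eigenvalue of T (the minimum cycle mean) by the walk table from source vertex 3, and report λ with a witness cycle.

q=0: [∞, ∞, 0, ∞]
q=1: [17, 2, ∞, ∞]
q=2: [-2, 25, 12, 1]
q=3: [11, 6, -2, 2]
q=4: [2, 0, 1, 3]
Optimal cycle mean attained by: cycle 1->3->2->1, total 0 + 2 + (-4), length 3.
Answer: λ = -2/3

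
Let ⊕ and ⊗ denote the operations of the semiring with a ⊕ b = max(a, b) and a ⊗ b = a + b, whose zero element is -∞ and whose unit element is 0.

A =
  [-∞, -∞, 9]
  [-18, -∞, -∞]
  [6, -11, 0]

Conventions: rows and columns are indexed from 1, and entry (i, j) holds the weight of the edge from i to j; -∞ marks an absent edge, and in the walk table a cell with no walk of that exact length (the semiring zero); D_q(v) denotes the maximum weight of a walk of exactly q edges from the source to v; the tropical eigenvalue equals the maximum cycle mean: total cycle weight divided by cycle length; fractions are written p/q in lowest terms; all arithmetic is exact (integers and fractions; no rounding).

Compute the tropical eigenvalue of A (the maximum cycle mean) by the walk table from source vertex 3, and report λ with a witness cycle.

q=0: [-∞, -∞, 0]
q=1: [6, -11, 0]
q=2: [6, -11, 15]
q=3: [21, 4, 15]
Optimal cycle mean attained by: cycle 1->3->1, total 9 + 6, length 2.
Answer: λ = 15/2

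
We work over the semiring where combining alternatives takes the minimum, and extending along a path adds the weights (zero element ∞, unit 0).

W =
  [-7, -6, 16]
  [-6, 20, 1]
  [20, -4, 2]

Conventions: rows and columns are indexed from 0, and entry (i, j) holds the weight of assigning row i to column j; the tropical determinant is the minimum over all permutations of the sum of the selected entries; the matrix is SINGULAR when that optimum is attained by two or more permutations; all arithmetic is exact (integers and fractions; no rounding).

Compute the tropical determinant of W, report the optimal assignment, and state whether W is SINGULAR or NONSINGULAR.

σ = (0, 1, 2): (-7) + 20 + 2 = 15
σ = (0, 2, 1): (-7) + 1 + (-4) = -10
σ = (1, 0, 2): (-6) + (-6) + 2 = -10
σ = (1, 2, 0): (-6) + 1 + 20 = 15
σ = (2, 0, 1): 16 + (-6) + (-4) = 6
σ = (2, 1, 0): 16 + 20 + 20 = 56
Optimal value attained by: σ = (0, 2, 1).
Answer: det⊕(W) = -10; verdict: SINGULAR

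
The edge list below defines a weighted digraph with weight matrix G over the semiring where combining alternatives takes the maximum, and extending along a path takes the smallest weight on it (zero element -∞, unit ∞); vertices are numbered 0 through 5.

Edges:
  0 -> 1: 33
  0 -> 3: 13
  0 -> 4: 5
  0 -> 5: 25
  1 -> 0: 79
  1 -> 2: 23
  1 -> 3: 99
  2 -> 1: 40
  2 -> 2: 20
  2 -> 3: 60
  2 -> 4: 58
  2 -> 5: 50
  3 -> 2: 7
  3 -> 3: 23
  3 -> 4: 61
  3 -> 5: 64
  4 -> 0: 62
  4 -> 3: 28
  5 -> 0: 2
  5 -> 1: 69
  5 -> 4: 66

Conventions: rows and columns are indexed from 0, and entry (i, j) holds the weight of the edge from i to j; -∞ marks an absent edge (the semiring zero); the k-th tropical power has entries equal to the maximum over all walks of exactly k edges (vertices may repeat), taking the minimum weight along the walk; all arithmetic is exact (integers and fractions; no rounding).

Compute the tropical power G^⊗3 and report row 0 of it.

G^⊗2:
  [33, 25, 23, 33, 25, 13]
  [-∞, 33, 20, 23, 61, 64]
  [58, 50, 23, 40, 60, 60]
  [61, 64, 7, 28, 64, 23]
  [-∞, 33, 7, 23, 28, 28]
  [69, 2, 23, 69, 2, 2]
G^⊗3:
  [25, 33, 23, 25, 33, 33]
  [61, 64, 23, 33, 64, 23]
  [60, 60, 23, 50, 60, 40]
  [64, 33, 23, 64, 28, 28]
  [33, 28, 23, 33, 28, 23]
  [2, 33, 20, 23, 61, 64]
Answer: row 0 of G^⊗3 = [25, 33, 23, 25, 33, 33]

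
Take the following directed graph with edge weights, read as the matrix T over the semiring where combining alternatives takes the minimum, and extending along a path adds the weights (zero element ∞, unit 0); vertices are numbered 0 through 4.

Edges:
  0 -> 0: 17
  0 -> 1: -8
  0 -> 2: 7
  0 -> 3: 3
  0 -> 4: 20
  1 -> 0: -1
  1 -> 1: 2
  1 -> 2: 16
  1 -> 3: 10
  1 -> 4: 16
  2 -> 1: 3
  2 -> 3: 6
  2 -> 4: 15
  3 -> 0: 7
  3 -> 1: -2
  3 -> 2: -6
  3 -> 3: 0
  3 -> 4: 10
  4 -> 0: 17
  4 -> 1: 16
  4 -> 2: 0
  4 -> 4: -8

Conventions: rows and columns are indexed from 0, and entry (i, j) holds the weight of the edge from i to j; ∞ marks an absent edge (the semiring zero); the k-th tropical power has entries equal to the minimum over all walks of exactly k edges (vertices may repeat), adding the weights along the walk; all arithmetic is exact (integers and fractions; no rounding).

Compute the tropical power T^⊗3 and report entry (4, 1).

T^⊗2:
  [-9, -6, -3, 2, 8]
  [1, -9, 4, 2, 8]
  [2, 4, 0, 6, 7]
  [-3, -3, -6, 0, 2]
  [9, 3, -8, 6, -16]
T^⊗3:
  [-7, -17, -4, -6, 0]
  [-10, -7, -4, 1, 0]
  [3, -6, 0, 5, -1]
  [-4, -11, -6, 0, -6]
  [1, -5, -16, -2, -24]
Key observation: the optimum is the walk 4->4->2->1, with weight (-8) + 0 + 3 = -5.
Optimal value attained by: walk 4->4->2->1.
Answer: (T^⊗3)[4][1] = -5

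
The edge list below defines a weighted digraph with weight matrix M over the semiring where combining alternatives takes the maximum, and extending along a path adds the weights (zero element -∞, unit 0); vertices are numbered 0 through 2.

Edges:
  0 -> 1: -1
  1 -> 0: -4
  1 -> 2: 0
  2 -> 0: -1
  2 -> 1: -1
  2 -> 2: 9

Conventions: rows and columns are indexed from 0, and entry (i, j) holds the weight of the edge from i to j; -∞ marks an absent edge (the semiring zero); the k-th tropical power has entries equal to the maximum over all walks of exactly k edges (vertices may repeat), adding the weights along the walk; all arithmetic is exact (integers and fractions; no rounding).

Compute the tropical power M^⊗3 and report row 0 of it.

M^⊗2:
  [-5, -∞, -1]
  [-1, -1, 9]
  [8, 8, 18]
M^⊗3:
  [-2, -2, 8]
  [8, 8, 18]
  [17, 17, 27]
Answer: row 0 of M^⊗3 = [-2, -2, 8]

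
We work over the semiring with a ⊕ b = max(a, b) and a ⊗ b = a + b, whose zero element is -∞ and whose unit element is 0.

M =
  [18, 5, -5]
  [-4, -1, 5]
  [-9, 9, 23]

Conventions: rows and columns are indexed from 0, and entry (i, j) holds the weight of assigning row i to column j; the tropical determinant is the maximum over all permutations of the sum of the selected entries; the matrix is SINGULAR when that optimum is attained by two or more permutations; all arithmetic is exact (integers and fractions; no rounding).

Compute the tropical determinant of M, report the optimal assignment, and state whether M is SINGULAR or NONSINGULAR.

σ = (0, 1, 2): 18 + (-1) + 23 = 40
σ = (0, 2, 1): 18 + 5 + 9 = 32
σ = (1, 0, 2): 5 + (-4) + 23 = 24
σ = (1, 2, 0): 5 + 5 + (-9) = 1
σ = (2, 0, 1): (-5) + (-4) + 9 = 0
σ = (2, 1, 0): (-5) + (-1) + (-9) = -15
Optimal value attained by: σ = (0, 1, 2).
Answer: det⊕(M) = 40; verdict: NONSINGULAR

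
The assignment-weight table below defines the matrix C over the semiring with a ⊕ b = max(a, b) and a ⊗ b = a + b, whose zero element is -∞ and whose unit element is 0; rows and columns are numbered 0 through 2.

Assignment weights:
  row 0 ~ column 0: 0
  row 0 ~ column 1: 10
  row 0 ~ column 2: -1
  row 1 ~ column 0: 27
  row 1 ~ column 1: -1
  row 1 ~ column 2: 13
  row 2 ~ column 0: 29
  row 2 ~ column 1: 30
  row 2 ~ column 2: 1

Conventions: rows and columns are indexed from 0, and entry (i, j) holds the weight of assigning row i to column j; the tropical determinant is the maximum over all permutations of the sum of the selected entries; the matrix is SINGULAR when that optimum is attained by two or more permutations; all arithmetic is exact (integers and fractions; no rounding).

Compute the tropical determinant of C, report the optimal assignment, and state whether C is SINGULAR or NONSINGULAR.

σ = (0, 1, 2): 0 + (-1) + 1 = 0
σ = (0, 2, 1): 0 + 13 + 30 = 43
σ = (1, 0, 2): 10 + 27 + 1 = 38
σ = (1, 2, 0): 10 + 13 + 29 = 52
σ = (2, 0, 1): (-1) + 27 + 30 = 56
σ = (2, 1, 0): (-1) + (-1) + 29 = 27
Optimal value attained by: σ = (2, 0, 1).
Answer: det⊕(C) = 56; verdict: NONSINGULAR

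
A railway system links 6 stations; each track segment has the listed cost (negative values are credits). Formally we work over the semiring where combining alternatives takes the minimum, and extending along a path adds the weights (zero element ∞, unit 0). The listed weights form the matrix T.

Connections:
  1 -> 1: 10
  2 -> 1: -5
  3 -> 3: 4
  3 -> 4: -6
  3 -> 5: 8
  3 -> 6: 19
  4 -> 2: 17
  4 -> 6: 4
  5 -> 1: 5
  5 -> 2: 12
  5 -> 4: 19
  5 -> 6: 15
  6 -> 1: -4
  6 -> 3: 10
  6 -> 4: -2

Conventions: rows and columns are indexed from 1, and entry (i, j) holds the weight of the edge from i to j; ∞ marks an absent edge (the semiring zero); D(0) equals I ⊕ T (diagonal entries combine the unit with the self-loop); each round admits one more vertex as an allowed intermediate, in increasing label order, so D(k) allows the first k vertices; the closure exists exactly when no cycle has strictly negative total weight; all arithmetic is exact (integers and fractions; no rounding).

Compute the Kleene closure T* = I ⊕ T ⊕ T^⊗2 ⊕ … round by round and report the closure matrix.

D(0):
  [0, ∞, ∞, ∞, ∞, ∞]
  [-5, 0, ∞, ∞, ∞, ∞]
  [∞, ∞, 0, -6, 8, 19]
  [∞, 17, ∞, 0, ∞, 4]
  [5, 12, ∞, 19, 0, 15]
  [-4, ∞, 10, -2, ∞, 0]
D(1):
  [0, ∞, ∞, ∞, ∞, ∞]
  [-5, 0, ∞, ∞, ∞, ∞]
  [∞, ∞, 0, -6, 8, 19]
  [∞, 17, ∞, 0, ∞, 4]
  [5, 12, ∞, 19, 0, 15]
  [-4, ∞, 10, -2, ∞, 0]
D(2):
  [0, ∞, ∞, ∞, ∞, ∞]
  [-5, 0, ∞, ∞, ∞, ∞]
  [∞, ∞, 0, -6, 8, 19]
  [12, 17, ∞, 0, ∞, 4]
  [5, 12, ∞, 19, 0, 15]
  [-4, ∞, 10, -2, ∞, 0]
D(3):
  [0, ∞, ∞, ∞, ∞, ∞]
  [-5, 0, ∞, ∞, ∞, ∞]
  [∞, ∞, 0, -6, 8, 19]
  [12, 17, ∞, 0, ∞, 4]
  [5, 12, ∞, 19, 0, 15]
  [-4, ∞, 10, -2, 18, 0]
D(4):
  [0, ∞, ∞, ∞, ∞, ∞]
  [-5, 0, ∞, ∞, ∞, ∞]
  [6, 11, 0, -6, 8, -2]
  [12, 17, ∞, 0, ∞, 4]
  [5, 12, ∞, 19, 0, 15]
  [-4, 15, 10, -2, 18, 0]
D(5):
  [0, ∞, ∞, ∞, ∞, ∞]
  [-5, 0, ∞, ∞, ∞, ∞]
  [6, 11, 0, -6, 8, -2]
  [12, 17, ∞, 0, ∞, 4]
  [5, 12, ∞, 19, 0, 15]
  [-4, 15, 10, -2, 18, 0]
D(6):
  [0, ∞, ∞, ∞, ∞, ∞]
  [-5, 0, ∞, ∞, ∞, ∞]
  [-6, 11, 0, -6, 8, -2]
  [0, 17, 14, 0, 22, 4]
  [5, 12, 25, 13, 0, 15]
  [-4, 15, 10, -2, 18, 0]
Answer: T* = [[0, ∞, ∞, ∞, ∞, ∞], [-5, 0, ∞, ∞, ∞, ∞], [-6, 11, 0, -6, 8, -2], [0, 17, 14, 0, 22, 4], [5, 12, 25, 13, 0, 15], [-4, 15, 10, -2, 18, 0]]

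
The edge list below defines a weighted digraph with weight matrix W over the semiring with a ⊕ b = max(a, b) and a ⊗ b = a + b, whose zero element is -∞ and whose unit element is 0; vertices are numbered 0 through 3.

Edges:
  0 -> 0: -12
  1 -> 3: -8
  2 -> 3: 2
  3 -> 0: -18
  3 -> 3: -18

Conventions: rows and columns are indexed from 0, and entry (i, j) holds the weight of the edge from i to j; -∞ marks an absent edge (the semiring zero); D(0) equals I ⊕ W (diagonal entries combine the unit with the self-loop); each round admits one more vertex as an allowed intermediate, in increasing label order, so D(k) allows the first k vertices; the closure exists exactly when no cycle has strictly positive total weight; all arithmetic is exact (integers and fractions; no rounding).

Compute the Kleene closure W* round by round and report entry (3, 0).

D(0):
  [0, -∞, -∞, -∞]
  [-∞, 0, -∞, -8]
  [-∞, -∞, 0, 2]
  [-18, -∞, -∞, 0]
D(1):
  [0, -∞, -∞, -∞]
  [-∞, 0, -∞, -8]
  [-∞, -∞, 0, 2]
  [-18, -∞, -∞, 0]
D(2):
  [0, -∞, -∞, -∞]
  [-∞, 0, -∞, -8]
  [-∞, -∞, 0, 2]
  [-18, -∞, -∞, 0]
D(3):
  [0, -∞, -∞, -∞]
  [-∞, 0, -∞, -8]
  [-∞, -∞, 0, 2]
  [-18, -∞, -∞, 0]
D(4):
  [0, -∞, -∞, -∞]
  [-26, 0, -∞, -8]
  [-16, -∞, 0, 2]
  [-18, -∞, -∞, 0]
Answer: W*[3][0] = -18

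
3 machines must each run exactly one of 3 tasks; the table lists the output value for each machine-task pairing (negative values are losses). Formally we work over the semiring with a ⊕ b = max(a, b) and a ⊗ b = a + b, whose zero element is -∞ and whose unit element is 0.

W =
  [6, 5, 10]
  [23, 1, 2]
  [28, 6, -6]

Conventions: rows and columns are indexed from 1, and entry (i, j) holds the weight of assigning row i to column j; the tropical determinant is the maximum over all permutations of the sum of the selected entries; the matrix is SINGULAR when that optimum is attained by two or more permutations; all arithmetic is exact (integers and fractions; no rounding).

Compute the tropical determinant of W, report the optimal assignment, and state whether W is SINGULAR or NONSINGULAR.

σ = (1, 2, 3): 6 + 1 + (-6) = 1
σ = (1, 3, 2): 6 + 2 + 6 = 14
σ = (2, 1, 3): 5 + 23 + (-6) = 22
σ = (2, 3, 1): 5 + 2 + 28 = 35
σ = (3, 1, 2): 10 + 23 + 6 = 39
σ = (3, 2, 1): 10 + 1 + 28 = 39
Optimal value attained by: σ = (3, 1, 2).
Answer: det⊕(W) = 39; verdict: SINGULAR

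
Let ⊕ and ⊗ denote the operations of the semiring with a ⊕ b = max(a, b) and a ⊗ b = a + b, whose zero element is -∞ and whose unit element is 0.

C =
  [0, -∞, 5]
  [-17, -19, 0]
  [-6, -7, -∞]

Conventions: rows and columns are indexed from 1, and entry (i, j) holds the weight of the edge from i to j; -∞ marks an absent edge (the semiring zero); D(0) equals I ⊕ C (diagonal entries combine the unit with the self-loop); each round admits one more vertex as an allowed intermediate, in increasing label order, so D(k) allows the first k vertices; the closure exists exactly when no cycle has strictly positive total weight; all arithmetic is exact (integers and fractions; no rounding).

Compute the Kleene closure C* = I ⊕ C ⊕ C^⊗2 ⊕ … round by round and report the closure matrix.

D(0):
  [0, -∞, 5]
  [-17, 0, 0]
  [-6, -7, 0]
D(1):
  [0, -∞, 5]
  [-17, 0, 0]
  [-6, -7, 0]
D(2):
  [0, -∞, 5]
  [-17, 0, 0]
  [-6, -7, 0]
D(3):
  [0, -2, 5]
  [-6, 0, 0]
  [-6, -7, 0]
Answer: C* = [[0, -2, 5], [-6, 0, 0], [-6, -7, 0]]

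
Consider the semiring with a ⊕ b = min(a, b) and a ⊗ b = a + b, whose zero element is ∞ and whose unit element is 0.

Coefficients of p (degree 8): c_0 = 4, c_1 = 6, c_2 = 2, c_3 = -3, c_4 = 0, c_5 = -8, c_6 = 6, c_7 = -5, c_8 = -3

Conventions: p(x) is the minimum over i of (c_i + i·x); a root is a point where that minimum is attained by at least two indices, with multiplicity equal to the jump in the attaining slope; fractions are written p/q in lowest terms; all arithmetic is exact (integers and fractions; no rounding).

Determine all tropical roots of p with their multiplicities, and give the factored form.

hull edge (i=0, c=4) to (i=5, c=-8): slope -12/5, span 5
hull edge (i=5, c=-8) to (i=7, c=-5): slope 3/2, span 2
hull edge (i=7, c=-5) to (i=8, c=-3): slope 2, span 1
Factored form: p(x) = -3 ⊗ (x ⊕ (-2)) ⊗ (x ⊕ (-3/2)) ⊗ (x ⊕ (-3/2)) ⊗ (x ⊕ 12/5) ⊗ (x ⊕ 12/5) ⊗ (x ⊕ 12/5) ⊗ (x ⊕ 12/5) ⊗ (x ⊕ 12/5)
Answer: roots = -2 (mult 1), -3/2 (mult 2), 12/5 (mult 5)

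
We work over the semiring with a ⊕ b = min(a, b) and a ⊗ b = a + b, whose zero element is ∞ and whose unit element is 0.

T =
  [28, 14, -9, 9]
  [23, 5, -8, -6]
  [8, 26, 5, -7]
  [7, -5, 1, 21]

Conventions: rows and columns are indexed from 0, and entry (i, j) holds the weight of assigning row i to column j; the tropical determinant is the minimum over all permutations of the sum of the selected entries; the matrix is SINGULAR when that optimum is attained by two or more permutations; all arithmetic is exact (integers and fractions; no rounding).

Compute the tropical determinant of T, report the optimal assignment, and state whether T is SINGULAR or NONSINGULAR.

σ = (0, 1, 2, 3): 28 + 5 + 5 + 21 = 59
σ = (0, 1, 3, 2): 28 + 5 + (-7) + 1 = 27
σ = (0, 2, 1, 3): 28 + (-8) + 26 + 21 = 67
σ = (0, 2, 3, 1): 28 + (-8) + (-7) + (-5) = 8
σ = (0, 3, 1, 2): 28 + (-6) + 26 + 1 = 49
σ = (0, 3, 2, 1): 28 + (-6) + 5 + (-5) = 22
σ = (1, 0, 2, 3): 14 + 23 + 5 + 21 = 63
σ = (1, 0, 3, 2): 14 + 23 + (-7) + 1 = 31
σ = (1, 2, 0, 3): 14 + (-8) + 8 + 21 = 35
σ = (1, 2, 3, 0): 14 + (-8) + (-7) + 7 = 6
σ = (1, 3, 0, 2): 14 + (-6) + 8 + 1 = 17
σ = (1, 3, 2, 0): 14 + (-6) + 5 + 7 = 20
σ = (2, 0, 1, 3): (-9) + 23 + 26 + 21 = 61
σ = (2, 0, 3, 1): (-9) + 23 + (-7) + (-5) = 2
σ = (2, 1, 0, 3): (-9) + 5 + 8 + 21 = 25
σ = (2, 1, 3, 0): (-9) + 5 + (-7) + 7 = -4
σ = (2, 3, 0, 1): (-9) + (-6) + 8 + (-5) = -12
σ = (2, 3, 1, 0): (-9) + (-6) + 26 + 7 = 18
σ = (3, 0, 1, 2): 9 + 23 + 26 + 1 = 59
σ = (3, 0, 2, 1): 9 + 23 + 5 + (-5) = 32
σ = (3, 1, 0, 2): 9 + 5 + 8 + 1 = 23
σ = (3, 1, 2, 0): 9 + 5 + 5 + 7 = 26
σ = (3, 2, 0, 1): 9 + (-8) + 8 + (-5) = 4
σ = (3, 2, 1, 0): 9 + (-8) + 26 + 7 = 34
Optimal value attained by: σ = (2, 3, 0, 1).
Answer: det⊕(T) = -12; verdict: NONSINGULAR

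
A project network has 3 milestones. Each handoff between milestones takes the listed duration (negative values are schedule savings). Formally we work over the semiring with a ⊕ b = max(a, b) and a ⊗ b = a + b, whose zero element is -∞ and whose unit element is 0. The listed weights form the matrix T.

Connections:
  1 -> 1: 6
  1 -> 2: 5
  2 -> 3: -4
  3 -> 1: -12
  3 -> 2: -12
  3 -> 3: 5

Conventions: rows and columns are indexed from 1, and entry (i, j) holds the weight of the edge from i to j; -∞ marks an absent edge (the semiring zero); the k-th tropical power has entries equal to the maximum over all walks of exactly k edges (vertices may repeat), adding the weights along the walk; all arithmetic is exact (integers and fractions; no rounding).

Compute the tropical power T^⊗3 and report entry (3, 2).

T^⊗2:
  [12, 11, 1]
  [-16, -16, 1]
  [-6, -7, 10]
T^⊗3:
  [18, 17, 7]
  [-10, -11, 6]
  [0, -1, 15]
Key observation: the optimum is the walk 3->1->1->2, with weight (-12) + 6 + 5 = -1.
Optimal value attained by: walk 3->1->1->2.
Answer: (T^⊗3)[3][2] = -1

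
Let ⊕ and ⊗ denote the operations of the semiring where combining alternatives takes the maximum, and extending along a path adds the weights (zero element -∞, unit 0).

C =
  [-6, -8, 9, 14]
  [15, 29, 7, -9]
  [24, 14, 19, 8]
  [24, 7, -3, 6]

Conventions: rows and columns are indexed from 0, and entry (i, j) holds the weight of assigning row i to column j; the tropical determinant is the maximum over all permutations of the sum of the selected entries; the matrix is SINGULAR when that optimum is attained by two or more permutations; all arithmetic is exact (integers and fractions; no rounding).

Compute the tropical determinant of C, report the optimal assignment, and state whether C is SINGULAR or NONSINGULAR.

σ = (0, 1, 2, 3): (-6) + 29 + 19 + 6 = 48
σ = (0, 1, 3, 2): (-6) + 29 + 8 + (-3) = 28
σ = (0, 2, 1, 3): (-6) + 7 + 14 + 6 = 21
σ = (0, 2, 3, 1): (-6) + 7 + 8 + 7 = 16
σ = (0, 3, 1, 2): (-6) + (-9) + 14 + (-3) = -4
σ = (0, 3, 2, 1): (-6) + (-9) + 19 + 7 = 11
σ = (1, 0, 2, 3): (-8) + 15 + 19 + 6 = 32
σ = (1, 0, 3, 2): (-8) + 15 + 8 + (-3) = 12
σ = (1, 2, 0, 3): (-8) + 7 + 24 + 6 = 29
σ = (1, 2, 3, 0): (-8) + 7 + 8 + 24 = 31
σ = (1, 3, 0, 2): (-8) + (-9) + 24 + (-3) = 4
σ = (1, 3, 2, 0): (-8) + (-9) + 19 + 24 = 26
σ = (2, 0, 1, 3): 9 + 15 + 14 + 6 = 44
σ = (2, 0, 3, 1): 9 + 15 + 8 + 7 = 39
σ = (2, 1, 0, 3): 9 + 29 + 24 + 6 = 68
σ = (2, 1, 3, 0): 9 + 29 + 8 + 24 = 70
σ = (2, 3, 0, 1): 9 + (-9) + 24 + 7 = 31
σ = (2, 3, 1, 0): 9 + (-9) + 14 + 24 = 38
σ = (3, 0, 1, 2): 14 + 15 + 14 + (-3) = 40
σ = (3, 0, 2, 1): 14 + 15 + 19 + 7 = 55
σ = (3, 1, 0, 2): 14 + 29 + 24 + (-3) = 64
σ = (3, 1, 2, 0): 14 + 29 + 19 + 24 = 86
σ = (3, 2, 0, 1): 14 + 7 + 24 + 7 = 52
σ = (3, 2, 1, 0): 14 + 7 + 14 + 24 = 59
Optimal value attained by: σ = (3, 1, 2, 0).
Answer: det⊕(C) = 86; verdict: NONSINGULAR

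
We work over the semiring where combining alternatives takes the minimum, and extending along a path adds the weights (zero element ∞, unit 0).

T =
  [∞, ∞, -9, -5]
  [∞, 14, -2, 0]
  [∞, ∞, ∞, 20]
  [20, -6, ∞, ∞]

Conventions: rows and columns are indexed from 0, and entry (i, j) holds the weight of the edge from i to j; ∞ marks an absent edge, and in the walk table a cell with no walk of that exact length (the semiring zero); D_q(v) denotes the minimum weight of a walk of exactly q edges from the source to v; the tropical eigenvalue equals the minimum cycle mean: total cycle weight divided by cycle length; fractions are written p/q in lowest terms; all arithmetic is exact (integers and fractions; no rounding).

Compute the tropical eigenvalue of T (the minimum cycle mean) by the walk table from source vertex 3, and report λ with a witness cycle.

q=0: [∞, ∞, ∞, 0]
q=1: [20, -6, ∞, ∞]
q=2: [∞, 8, -8, -6]
q=3: [14, -12, 6, 8]
q=4: [28, 2, -14, -12]
Optimal cycle mean attained by: cycle 1->3->1, total 0 + (-6), length 2.
Answer: λ = -3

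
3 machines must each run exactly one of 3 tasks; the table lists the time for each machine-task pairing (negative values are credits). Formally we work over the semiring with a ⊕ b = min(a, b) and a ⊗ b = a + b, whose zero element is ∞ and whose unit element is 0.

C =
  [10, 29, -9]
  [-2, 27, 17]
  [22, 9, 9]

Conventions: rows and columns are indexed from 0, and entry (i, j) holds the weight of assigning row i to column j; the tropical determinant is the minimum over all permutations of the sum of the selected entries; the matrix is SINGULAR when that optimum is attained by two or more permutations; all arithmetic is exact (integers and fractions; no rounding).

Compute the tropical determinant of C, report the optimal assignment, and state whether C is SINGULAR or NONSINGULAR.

σ = (0, 1, 2): 10 + 27 + 9 = 46
σ = (0, 2, 1): 10 + 17 + 9 = 36
σ = (1, 0, 2): 29 + (-2) + 9 = 36
σ = (1, 2, 0): 29 + 17 + 22 = 68
σ = (2, 0, 1): (-9) + (-2) + 9 = -2
σ = (2, 1, 0): (-9) + 27 + 22 = 40
Optimal value attained by: σ = (2, 0, 1).
Answer: det⊕(C) = -2; verdict: NONSINGULAR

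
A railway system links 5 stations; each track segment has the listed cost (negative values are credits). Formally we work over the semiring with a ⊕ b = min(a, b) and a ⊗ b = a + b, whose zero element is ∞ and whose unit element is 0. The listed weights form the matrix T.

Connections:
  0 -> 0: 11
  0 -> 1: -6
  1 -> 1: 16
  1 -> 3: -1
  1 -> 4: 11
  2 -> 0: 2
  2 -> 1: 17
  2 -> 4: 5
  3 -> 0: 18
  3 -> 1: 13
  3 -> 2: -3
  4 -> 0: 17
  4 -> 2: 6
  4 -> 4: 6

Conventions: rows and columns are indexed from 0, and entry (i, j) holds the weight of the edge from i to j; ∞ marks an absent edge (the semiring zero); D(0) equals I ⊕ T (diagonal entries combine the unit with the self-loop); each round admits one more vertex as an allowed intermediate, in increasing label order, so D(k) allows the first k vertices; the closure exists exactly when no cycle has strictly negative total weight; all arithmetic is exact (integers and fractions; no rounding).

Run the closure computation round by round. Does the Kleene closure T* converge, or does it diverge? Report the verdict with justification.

D(0):
  [0, -6, ∞, ∞, ∞]
  [∞, 0, ∞, -1, 11]
  [2, 17, 0, ∞, 5]
  [18, 13, -3, 0, ∞]
  [17, ∞, 6, ∞, 0]
D(1):
  [0, -6, ∞, ∞, ∞]
  [∞, 0, ∞, -1, 11]
  [2, -4, 0, ∞, 5]
  [18, 12, -3, 0, ∞]
  [17, 11, 6, ∞, 0]
D(2):
  [0, -6, ∞, -7, 5]
  [∞, 0, ∞, -1, 11]
  [2, -4, 0, -5, 5]
  [18, 12, -3, 0, 23]
  [17, 11, 6, 10, 0]
Detection: at round 3, diagonal entry (3, 3) turns strictly negative.
Key observation: the cycle 3->2->0->1->3 has total weight (-3) + 2 + (-6) + (-1), which is strictly negative.
Answer: DIVERGES — negative cycle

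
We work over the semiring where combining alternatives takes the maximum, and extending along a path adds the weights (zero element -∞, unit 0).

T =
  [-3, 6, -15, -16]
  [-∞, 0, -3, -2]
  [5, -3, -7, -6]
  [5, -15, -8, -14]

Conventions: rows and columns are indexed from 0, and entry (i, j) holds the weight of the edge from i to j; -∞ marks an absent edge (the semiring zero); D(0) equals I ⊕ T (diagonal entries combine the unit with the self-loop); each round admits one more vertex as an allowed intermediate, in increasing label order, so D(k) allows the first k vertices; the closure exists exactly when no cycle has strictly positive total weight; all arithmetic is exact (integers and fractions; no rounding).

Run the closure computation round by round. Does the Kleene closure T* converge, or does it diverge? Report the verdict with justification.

D(0):
  [0, 6, -15, -16]
  [-∞, 0, -3, -2]
  [5, -3, 0, -6]
  [5, -15, -8, 0]
D(1):
  [0, 6, -15, -16]
  [-∞, 0, -3, -2]
  [5, 11, 0, -6]
  [5, 11, -8, 0]
Detection: at round 2, diagonal entry (2, 2) turns strictly positive.
Key observation: the cycle 2->0->1->2 has total weight 5 + 6 + (-3), which is strictly positive.
Answer: DIVERGES — positive cycle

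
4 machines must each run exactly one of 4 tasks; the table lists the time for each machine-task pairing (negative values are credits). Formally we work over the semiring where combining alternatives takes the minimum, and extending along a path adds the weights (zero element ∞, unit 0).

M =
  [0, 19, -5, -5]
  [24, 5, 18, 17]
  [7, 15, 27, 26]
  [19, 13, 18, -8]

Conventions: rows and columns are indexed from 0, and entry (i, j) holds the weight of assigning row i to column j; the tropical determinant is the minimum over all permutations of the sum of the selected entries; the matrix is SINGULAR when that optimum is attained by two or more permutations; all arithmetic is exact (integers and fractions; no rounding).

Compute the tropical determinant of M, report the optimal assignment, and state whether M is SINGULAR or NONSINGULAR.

σ = (0, 1, 2, 3): 0 + 5 + 27 + (-8) = 24
σ = (0, 1, 3, 2): 0 + 5 + 26 + 18 = 49
σ = (0, 2, 1, 3): 0 + 18 + 15 + (-8) = 25
σ = (0, 2, 3, 1): 0 + 18 + 26 + 13 = 57
σ = (0, 3, 1, 2): 0 + 17 + 15 + 18 = 50
σ = (0, 3, 2, 1): 0 + 17 + 27 + 13 = 57
σ = (1, 0, 2, 3): 19 + 24 + 27 + (-8) = 62
σ = (1, 0, 3, 2): 19 + 24 + 26 + 18 = 87
σ = (1, 2, 0, 3): 19 + 18 + 7 + (-8) = 36
σ = (1, 2, 3, 0): 19 + 18 + 26 + 19 = 82
σ = (1, 3, 0, 2): 19 + 17 + 7 + 18 = 61
σ = (1, 3, 2, 0): 19 + 17 + 27 + 19 = 82
σ = (2, 0, 1, 3): (-5) + 24 + 15 + (-8) = 26
σ = (2, 0, 3, 1): (-5) + 24 + 26 + 13 = 58
σ = (2, 1, 0, 3): (-5) + 5 + 7 + (-8) = -1
σ = (2, 1, 3, 0): (-5) + 5 + 26 + 19 = 45
σ = (2, 3, 0, 1): (-5) + 17 + 7 + 13 = 32
σ = (2, 3, 1, 0): (-5) + 17 + 15 + 19 = 46
σ = (3, 0, 1, 2): (-5) + 24 + 15 + 18 = 52
σ = (3, 0, 2, 1): (-5) + 24 + 27 + 13 = 59
σ = (3, 1, 0, 2): (-5) + 5 + 7 + 18 = 25
σ = (3, 1, 2, 0): (-5) + 5 + 27 + 19 = 46
σ = (3, 2, 0, 1): (-5) + 18 + 7 + 13 = 33
σ = (3, 2, 1, 0): (-5) + 18 + 15 + 19 = 47
Optimal value attained by: σ = (2, 1, 0, 3).
Answer: det⊕(M) = -1; verdict: NONSINGULAR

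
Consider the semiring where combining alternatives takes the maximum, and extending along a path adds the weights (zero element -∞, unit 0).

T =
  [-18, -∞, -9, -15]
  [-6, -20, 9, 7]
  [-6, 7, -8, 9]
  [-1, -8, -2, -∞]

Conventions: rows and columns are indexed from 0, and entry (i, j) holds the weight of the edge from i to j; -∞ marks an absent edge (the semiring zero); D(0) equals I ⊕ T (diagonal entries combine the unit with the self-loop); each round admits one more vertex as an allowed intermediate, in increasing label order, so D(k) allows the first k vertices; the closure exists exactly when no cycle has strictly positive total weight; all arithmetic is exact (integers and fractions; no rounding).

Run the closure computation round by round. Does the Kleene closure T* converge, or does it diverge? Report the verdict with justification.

D(0):
  [0, -∞, -9, -15]
  [-6, 0, 9, 7]
  [-6, 7, 0, 9]
  [-1, -8, -2, 0]
D(1):
  [0, -∞, -9, -15]
  [-6, 0, 9, 7]
  [-6, 7, 0, 9]
  [-1, -8, -2, 0]
Detection: at round 2, diagonal entry (2, 2) turns strictly positive.
Key observation: the cycle 2->1->2 has total weight 7 + 9, which is strictly positive.
Answer: DIVERGES — positive cycle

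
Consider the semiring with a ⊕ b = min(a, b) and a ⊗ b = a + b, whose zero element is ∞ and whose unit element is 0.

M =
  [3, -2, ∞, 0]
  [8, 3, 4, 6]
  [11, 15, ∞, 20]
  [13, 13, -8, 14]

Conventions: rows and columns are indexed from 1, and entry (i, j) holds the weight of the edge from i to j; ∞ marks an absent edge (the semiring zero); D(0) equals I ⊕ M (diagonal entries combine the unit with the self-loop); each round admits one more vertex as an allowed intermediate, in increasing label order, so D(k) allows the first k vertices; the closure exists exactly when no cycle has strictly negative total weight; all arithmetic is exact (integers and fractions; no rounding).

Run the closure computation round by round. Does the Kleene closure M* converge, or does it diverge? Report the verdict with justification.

D(0):
  [0, -2, ∞, 0]
  [8, 0, 4, 6]
  [11, 15, 0, 20]
  [13, 13, -8, 0]
D(1):
  [0, -2, ∞, 0]
  [8, 0, 4, 6]
  [11, 9, 0, 11]
  [13, 11, -8, 0]
D(2):
  [0, -2, 2, 0]
  [8, 0, 4, 6]
  [11, 9, 0, 11]
  [13, 11, -8, 0]
D(3):
  [0, -2, 2, 0]
  [8, 0, 4, 6]
  [11, 9, 0, 11]
  [3, 1, -8, 0]
D(4):
  [0, -2, -8, 0]
  [8, 0, -2, 6]
  [11, 9, 0, 11]
  [3, 1, -8, 0]
Key observation: every diagonal entry stays at the unit through all rounds, so no improving cycle exists.
Answer: CONVERGES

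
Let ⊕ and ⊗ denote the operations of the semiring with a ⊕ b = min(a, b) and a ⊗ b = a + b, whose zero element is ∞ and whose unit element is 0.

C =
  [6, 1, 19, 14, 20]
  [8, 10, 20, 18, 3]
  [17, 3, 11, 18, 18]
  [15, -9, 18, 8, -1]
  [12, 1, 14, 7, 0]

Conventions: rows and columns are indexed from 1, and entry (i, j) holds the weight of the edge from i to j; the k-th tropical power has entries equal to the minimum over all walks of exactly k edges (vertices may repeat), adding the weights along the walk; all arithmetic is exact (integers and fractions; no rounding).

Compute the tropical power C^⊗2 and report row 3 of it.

C^⊗2:
  [9, 5, 21, 19, 4]
  [14, 4, 17, 10, 3]
  [11, 9, 22, 21, 6]
  [-1, -1, 11, 6, -6]
  [9, -2, 14, 7, 0]
Answer: row 3 of C^⊗2 = [11, 9, 22, 21, 6]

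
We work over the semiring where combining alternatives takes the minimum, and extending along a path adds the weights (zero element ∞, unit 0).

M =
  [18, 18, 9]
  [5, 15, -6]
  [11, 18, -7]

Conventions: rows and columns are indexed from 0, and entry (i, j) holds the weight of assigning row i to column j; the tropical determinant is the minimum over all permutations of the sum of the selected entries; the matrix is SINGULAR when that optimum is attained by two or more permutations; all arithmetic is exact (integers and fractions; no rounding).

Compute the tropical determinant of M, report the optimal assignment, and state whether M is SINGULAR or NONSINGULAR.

σ = (0, 1, 2): 18 + 15 + (-7) = 26
σ = (0, 2, 1): 18 + (-6) + 18 = 30
σ = (1, 0, 2): 18 + 5 + (-7) = 16
σ = (1, 2, 0): 18 + (-6) + 11 = 23
σ = (2, 0, 1): 9 + 5 + 18 = 32
σ = (2, 1, 0): 9 + 15 + 11 = 35
Optimal value attained by: σ = (1, 0, 2).
Answer: det⊕(M) = 16; verdict: NONSINGULAR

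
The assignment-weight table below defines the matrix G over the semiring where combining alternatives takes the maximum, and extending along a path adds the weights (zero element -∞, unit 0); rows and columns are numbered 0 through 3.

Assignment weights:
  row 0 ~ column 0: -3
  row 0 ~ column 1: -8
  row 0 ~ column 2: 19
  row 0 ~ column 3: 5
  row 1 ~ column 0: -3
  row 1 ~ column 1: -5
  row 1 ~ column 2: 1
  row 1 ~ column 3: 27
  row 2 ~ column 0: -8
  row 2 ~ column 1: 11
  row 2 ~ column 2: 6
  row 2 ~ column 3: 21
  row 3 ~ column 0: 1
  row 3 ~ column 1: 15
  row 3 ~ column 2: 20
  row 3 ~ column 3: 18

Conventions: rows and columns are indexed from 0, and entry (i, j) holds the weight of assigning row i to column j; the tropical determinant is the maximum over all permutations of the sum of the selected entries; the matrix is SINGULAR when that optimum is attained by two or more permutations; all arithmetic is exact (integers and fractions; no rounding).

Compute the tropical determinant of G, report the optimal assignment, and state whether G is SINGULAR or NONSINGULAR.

σ = (0, 1, 2, 3): (-3) + (-5) + 6 + 18 = 16
σ = (0, 1, 3, 2): (-3) + (-5) + 21 + 20 = 33
σ = (0, 2, 1, 3): (-3) + 1 + 11 + 18 = 27
σ = (0, 2, 3, 1): (-3) + 1 + 21 + 15 = 34
σ = (0, 3, 1, 2): (-3) + 27 + 11 + 20 = 55
σ = (0, 3, 2, 1): (-3) + 27 + 6 + 15 = 45
σ = (1, 0, 2, 3): (-8) + (-3) + 6 + 18 = 13
σ = (1, 0, 3, 2): (-8) + (-3) + 21 + 20 = 30
σ = (1, 2, 0, 3): (-8) + 1 + (-8) + 18 = 3
σ = (1, 2, 3, 0): (-8) + 1 + 21 + 1 = 15
σ = (1, 3, 0, 2): (-8) + 27 + (-8) + 20 = 31
σ = (1, 3, 2, 0): (-8) + 27 + 6 + 1 = 26
σ = (2, 0, 1, 3): 19 + (-3) + 11 + 18 = 45
σ = (2, 0, 3, 1): 19 + (-3) + 21 + 15 = 52
σ = (2, 1, 0, 3): 19 + (-5) + (-8) + 18 = 24
σ = (2, 1, 3, 0): 19 + (-5) + 21 + 1 = 36
σ = (2, 3, 0, 1): 19 + 27 + (-8) + 15 = 53
σ = (2, 3, 1, 0): 19 + 27 + 11 + 1 = 58
σ = (3, 0, 1, 2): 5 + (-3) + 11 + 20 = 33
σ = (3, 0, 2, 1): 5 + (-3) + 6 + 15 = 23
σ = (3, 1, 0, 2): 5 + (-5) + (-8) + 20 = 12
σ = (3, 1, 2, 0): 5 + (-5) + 6 + 1 = 7
σ = (3, 2, 0, 1): 5 + 1 + (-8) + 15 = 13
σ = (3, 2, 1, 0): 5 + 1 + 11 + 1 = 18
Optimal value attained by: σ = (2, 3, 1, 0).
Answer: det⊕(G) = 58; verdict: NONSINGULAR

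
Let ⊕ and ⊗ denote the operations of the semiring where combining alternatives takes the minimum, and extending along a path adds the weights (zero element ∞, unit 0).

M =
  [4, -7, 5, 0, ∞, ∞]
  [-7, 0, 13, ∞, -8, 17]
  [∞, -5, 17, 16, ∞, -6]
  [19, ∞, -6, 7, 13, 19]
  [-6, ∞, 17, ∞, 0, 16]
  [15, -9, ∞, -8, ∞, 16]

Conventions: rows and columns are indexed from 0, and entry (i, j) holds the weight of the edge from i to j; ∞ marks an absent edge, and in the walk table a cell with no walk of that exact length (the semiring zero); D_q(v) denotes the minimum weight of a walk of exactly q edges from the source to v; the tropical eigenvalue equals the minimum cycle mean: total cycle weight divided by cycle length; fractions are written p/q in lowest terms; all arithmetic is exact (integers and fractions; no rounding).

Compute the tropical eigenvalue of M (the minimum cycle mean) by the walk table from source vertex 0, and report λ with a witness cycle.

q=0: [0, ∞, ∞, ∞, ∞, ∞]
q=1: [4, -7, 5, 0, ∞, ∞]
q=2: [-14, -7, -6, 4, -15, -1]
q=3: [-21, -21, -9, -14, -15, -12]
q=4: [-28, -28, -20, -21, -29, -15]
q=5: [-35, -35, -27, -28, -36, -26]
q=6: [-42, -42, -34, -35, -43, -33]
Optimal cycle mean attained by: cycle 0->1->0, total (-7) + (-7), length 2.
Answer: λ = -7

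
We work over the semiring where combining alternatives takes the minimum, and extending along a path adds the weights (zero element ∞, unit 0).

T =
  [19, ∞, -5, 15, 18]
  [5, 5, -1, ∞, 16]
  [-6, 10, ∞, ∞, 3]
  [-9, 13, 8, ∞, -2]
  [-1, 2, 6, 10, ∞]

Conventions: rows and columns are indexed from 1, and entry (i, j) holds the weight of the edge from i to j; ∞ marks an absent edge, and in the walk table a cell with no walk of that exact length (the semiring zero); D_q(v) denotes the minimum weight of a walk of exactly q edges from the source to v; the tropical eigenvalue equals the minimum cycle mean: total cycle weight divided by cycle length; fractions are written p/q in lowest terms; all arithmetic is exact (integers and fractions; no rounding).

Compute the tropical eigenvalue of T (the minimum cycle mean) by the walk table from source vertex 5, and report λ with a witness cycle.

q=0: [∞, ∞, ∞, ∞, 0]
q=1: [-1, 2, 6, 10, ∞]
q=2: [0, 7, -6, 14, 8]
q=3: [-12, 4, -5, 15, -3]
q=4: [-11, -1, -17, 3, -2]
q=5: [-23, -7, -16, 4, -14]
Optimal cycle mean attained by: cycle 1->3->1, total (-5) + (-6), length 2.
Answer: λ = -11/2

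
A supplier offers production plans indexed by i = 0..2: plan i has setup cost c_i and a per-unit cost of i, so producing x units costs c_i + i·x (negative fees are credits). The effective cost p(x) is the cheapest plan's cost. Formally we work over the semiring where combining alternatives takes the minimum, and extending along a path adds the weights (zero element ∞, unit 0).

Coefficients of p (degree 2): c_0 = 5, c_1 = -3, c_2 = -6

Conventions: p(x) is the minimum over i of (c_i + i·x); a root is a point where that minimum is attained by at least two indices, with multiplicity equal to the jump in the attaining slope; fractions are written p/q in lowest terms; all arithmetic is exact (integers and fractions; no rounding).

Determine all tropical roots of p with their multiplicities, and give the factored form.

hull edge (i=0, c=5) to (i=1, c=-3): slope -8, span 1
hull edge (i=1, c=-3) to (i=2, c=-6): slope -3, span 1
Factored form: p(x) = -6 ⊗ (x ⊕ 3) ⊗ (x ⊕ 8)
Answer: roots = 3 (mult 1), 8 (mult 1)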